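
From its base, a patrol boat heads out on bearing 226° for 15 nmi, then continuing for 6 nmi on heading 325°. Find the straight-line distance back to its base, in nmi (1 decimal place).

Leg 1 (226°, 15 nmi): east 15 sin 226° = -10.79, north 15 cos 226° = -10.42
Leg 2 (325°, 6 nmi): east 6 sin 325° = -3.44, north 6 cos 325° = 4.91
Net: -14.23 east, -5.50 north. Distance = √((-14.23)² + (-5.50)²) = 15.259 nmi.

15.3 nmi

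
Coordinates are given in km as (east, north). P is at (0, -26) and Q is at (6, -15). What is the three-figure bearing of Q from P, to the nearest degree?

Δeast = 6 − 0 = 6.00; Δnorth = -15 − -26 = 11.00.
Bearing = atan2(Δeast, Δnorth) mod 360° = 28.61° ≈ 029°.

029°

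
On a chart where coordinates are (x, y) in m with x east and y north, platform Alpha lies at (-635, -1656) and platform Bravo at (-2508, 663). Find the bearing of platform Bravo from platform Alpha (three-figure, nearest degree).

Δeast = -2508 − -635 = -1873.00; Δnorth = 663 − -1656 = 2319.00.
Bearing = atan2(Δeast, Δnorth) mod 360° = 321.07° ≈ 321°.

321°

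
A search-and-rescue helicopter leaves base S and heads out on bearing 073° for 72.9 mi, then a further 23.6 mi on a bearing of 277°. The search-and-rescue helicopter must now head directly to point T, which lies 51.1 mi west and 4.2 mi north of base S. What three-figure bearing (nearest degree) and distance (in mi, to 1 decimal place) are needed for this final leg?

258°, 99.4 mi

Leg 1 (073°, 72.9 mi): east 72.9 sin 73° = 69.71, north 72.9 cos 73° = 21.31
Leg 2 (277°, 23.6 mi): east 23.6 sin 277° = -23.42, north 23.6 cos 277° = 2.88
Current position: (46.29, 24.19). Target: (-51.1, 4.2). Remaining: Δeast = -97.39, Δnorth = -19.99.
Bearing = atan2(-97.39, -19.99) mod 360° = 258.40°; distance = √((-97.39)² + (-19.99)²) = 99.421 mi.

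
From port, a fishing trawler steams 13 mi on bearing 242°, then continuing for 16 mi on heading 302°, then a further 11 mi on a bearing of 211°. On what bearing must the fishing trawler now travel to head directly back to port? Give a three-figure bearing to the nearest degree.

Leg 1 (242°, 13 mi): east 13 sin 242° = -11.48, north 13 cos 242° = -6.10
Leg 2 (302°, 16 mi): east 16 sin 302° = -13.57, north 16 cos 302° = 8.48
Leg 3 (211°, 11 mi): east 11 sin 211° = -5.67, north 11 cos 211° = -9.43
Net displacement: -30.71 east, -7.05 north. Direction back to start is (30.71, 7.05): bearing = atan2(30.71, 7.05) mod 360° = 77.07° ≈ 077°.

077°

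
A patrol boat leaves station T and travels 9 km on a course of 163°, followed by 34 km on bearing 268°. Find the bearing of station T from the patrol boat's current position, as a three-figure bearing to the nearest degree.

073°

Leg 1 (163°, 9 km): east 9 sin 163° = 2.63, north 9 cos 163° = -8.61
Leg 2 (268°, 34 km): east 34 sin 268° = -33.98, north 34 cos 268° = -1.19
Net displacement: -31.35 east, -9.79 north. Direction back to start is (31.35, 9.79): bearing = atan2(31.35, 9.79) mod 360° = 72.65° ≈ 073°.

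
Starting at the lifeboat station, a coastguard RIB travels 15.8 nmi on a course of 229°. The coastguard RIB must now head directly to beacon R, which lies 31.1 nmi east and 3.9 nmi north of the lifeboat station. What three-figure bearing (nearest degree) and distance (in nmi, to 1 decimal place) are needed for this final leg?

072°, 45.3 nmi

Leg 1 (229°, 15.8 nmi): east 15.8 sin 229° = -11.92, north 15.8 cos 229° = -10.37
Current position: (-11.92, -10.37). Target: (31.1, 3.9). Remaining: Δeast = 43.02, Δnorth = 14.27.
Bearing = atan2(43.02, 14.27) mod 360° = 71.66°; distance = √((43.02)² + (14.27)²) = 45.328 nmi.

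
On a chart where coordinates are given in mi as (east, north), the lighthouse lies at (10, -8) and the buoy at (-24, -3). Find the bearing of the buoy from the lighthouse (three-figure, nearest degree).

278°

Δeast = -24 − 10 = -34.00; Δnorth = -3 − -8 = 5.00.
Bearing = atan2(Δeast, Δnorth) mod 360° = 278.37° ≈ 278°.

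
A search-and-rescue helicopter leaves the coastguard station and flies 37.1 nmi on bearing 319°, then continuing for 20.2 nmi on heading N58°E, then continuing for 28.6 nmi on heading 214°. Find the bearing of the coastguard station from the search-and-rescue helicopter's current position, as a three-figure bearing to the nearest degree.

123°

Leg 1 (319°, 37.1 nmi): east 37.1 sin 319° = -24.34, north 37.1 cos 319° = 28.00
Leg 2 (N58°E, 20.2 nmi): east 20.2 sin 58° = 17.13, north 20.2 cos 58° = 10.70
Leg 3 (214°, 28.6 nmi): east 28.6 sin 214° = -15.99, north 28.6 cos 214° = -23.71
Net displacement: -23.20 east, 14.99 north. Direction back to start is (23.20, -14.99): bearing = atan2(23.20, -14.99) mod 360° = 122.87° ≈ 123°.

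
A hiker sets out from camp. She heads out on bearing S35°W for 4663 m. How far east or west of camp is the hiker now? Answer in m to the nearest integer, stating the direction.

2675 m west

Leg 1 (S35°W, 4663 m): east 4663 sin 215° = -2674.59, north 4663 cos 215° = -3819.71
Net east component: -2674.59 m.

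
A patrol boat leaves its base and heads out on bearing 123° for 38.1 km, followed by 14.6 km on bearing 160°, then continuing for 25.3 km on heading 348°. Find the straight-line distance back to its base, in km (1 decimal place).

33.1 km

Leg 1 (123°, 38.1 km): east 38.1 sin 123° = 31.95, north 38.1 cos 123° = -20.75
Leg 2 (160°, 14.6 km): east 14.6 sin 160° = 4.99, north 14.6 cos 160° = -13.72
Leg 3 (348°, 25.3 km): east 25.3 sin 348° = -5.26, north 25.3 cos 348° = 24.75
Net: 31.69 east, -9.72 north. Distance = √((31.69)² + (-9.72)²) = 33.145 km.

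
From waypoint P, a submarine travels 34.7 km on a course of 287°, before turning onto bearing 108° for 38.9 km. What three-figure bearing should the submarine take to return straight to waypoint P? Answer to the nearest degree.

Leg 1 (287°, 34.7 km): east 34.7 sin 287° = -33.18, north 34.7 cos 287° = 10.15
Leg 2 (108°, 38.9 km): east 38.9 sin 108° = 37.00, north 38.9 cos 108° = -12.02
Net displacement: 3.81 east, -1.88 north. Direction back to start is (-3.81, 1.88): bearing = atan2(-3.81, 1.88) mod 360° = 296.19° ≈ 296°.

296°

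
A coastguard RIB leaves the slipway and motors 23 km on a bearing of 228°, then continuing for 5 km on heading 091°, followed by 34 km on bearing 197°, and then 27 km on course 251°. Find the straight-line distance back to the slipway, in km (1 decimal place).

74.1 km

Leg 1 (228°, 23 km): east 23 sin 228° = -17.09, north 23 cos 228° = -15.39
Leg 2 (091°, 5 km): east 5 sin 91° = 5.00, north 5 cos 91° = -0.09
Leg 3 (197°, 34 km): east 34 sin 197° = -9.94, north 34 cos 197° = -32.51
Leg 4 (251°, 27 km): east 27 sin 251° = -25.53, north 27 cos 251° = -8.79
Net: -47.56 east, -56.78 north. Distance = √((-47.56)² + (-56.78)²) = 74.070 km.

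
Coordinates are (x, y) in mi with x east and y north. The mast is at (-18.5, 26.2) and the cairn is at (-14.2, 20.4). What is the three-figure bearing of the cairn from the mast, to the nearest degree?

143°

Δeast = -14.2 − -18.5 = 4.30; Δnorth = 20.4 − 26.2 = -5.80.
Bearing = atan2(Δeast, Δnorth) mod 360° = 143.45° ≈ 143°.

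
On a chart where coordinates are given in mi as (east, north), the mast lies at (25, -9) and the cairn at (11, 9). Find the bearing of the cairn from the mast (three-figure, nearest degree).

322°

Δeast = 11 − 25 = -14.00; Δnorth = 9 − -9 = 18.00.
Bearing = atan2(Δeast, Δnorth) mod 360° = 322.13° ≈ 322°.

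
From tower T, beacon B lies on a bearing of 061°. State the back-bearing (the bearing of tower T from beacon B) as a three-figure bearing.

Back-bearing = 061° + 180° = 241°.

241°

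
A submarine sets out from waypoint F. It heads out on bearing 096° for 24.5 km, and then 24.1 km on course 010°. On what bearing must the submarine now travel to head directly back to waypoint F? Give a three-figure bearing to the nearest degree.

233°

Leg 1 (096°, 24.5 km): east 24.5 sin 96° = 24.37, north 24.5 cos 96° = -2.56
Leg 2 (010°, 24.1 km): east 24.1 sin 10° = 4.18, north 24.1 cos 10° = 23.73
Net displacement: 28.55 east, 21.17 north. Direction back to start is (-28.55, -21.17): bearing = atan2(-28.55, -21.17) mod 360° = 233.44° ≈ 233°.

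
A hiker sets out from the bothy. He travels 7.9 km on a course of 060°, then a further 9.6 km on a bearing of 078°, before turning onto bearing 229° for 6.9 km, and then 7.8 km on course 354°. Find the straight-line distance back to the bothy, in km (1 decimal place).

Leg 1 (060°, 7.9 km): east 7.9 sin 60° = 6.84, north 7.9 cos 60° = 3.95
Leg 2 (078°, 9.6 km): east 9.6 sin 78° = 9.39, north 9.6 cos 78° = 2.00
Leg 3 (229°, 6.9 km): east 6.9 sin 229° = -5.21, north 6.9 cos 229° = -4.53
Leg 4 (354°, 7.8 km): east 7.8 sin 354° = -0.82, north 7.8 cos 354° = 7.76
Net: 10.21 east, 9.18 north. Distance = √((10.21)² + (9.18)²) = 13.727 km.

13.7 km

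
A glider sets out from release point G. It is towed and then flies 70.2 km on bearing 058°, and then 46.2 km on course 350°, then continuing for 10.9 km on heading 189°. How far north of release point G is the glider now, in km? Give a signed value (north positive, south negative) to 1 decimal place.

71.9 km

Leg 1 (058°, 70.2 km): east 70.2 sin 58° = 59.53, north 70.2 cos 58° = 37.20
Leg 2 (350°, 46.2 km): east 46.2 sin 350° = -8.02, north 46.2 cos 350° = 45.50
Leg 3 (189°, 10.9 km): east 10.9 sin 189° = -1.71, north 10.9 cos 189° = -10.77
Net north component: 71.93 km.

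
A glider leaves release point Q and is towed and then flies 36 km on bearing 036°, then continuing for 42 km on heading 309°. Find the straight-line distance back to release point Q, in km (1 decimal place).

Leg 1 (036°, 36 km): east 36 sin 36° = 21.16, north 36 cos 36° = 29.12
Leg 2 (309°, 42 km): east 42 sin 309° = -32.64, north 42 cos 309° = 26.43
Net: -11.48 east, 55.56 north. Distance = √((-11.48)² + (55.56)²) = 56.730 km.

56.7 km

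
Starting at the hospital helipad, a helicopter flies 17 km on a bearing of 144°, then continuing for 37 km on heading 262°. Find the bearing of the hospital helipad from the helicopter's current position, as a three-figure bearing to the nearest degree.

055°

Leg 1 (144°, 17 km): east 17 sin 144° = 9.99, north 17 cos 144° = -13.75
Leg 2 (262°, 37 km): east 37 sin 262° = -36.64, north 37 cos 262° = -5.15
Net displacement: -26.65 east, -18.90 north. Direction back to start is (26.65, 18.90): bearing = atan2(26.65, 18.90) mod 360° = 54.65° ≈ 055°.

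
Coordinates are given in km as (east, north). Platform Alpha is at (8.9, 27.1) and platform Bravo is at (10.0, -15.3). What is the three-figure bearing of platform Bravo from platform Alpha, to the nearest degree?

Δeast = 10.0 − 8.9 = 1.10; Δnorth = -15.3 − 27.1 = -42.40.
Bearing = atan2(Δeast, Δnorth) mod 360° = 178.51° ≈ 179°.

179°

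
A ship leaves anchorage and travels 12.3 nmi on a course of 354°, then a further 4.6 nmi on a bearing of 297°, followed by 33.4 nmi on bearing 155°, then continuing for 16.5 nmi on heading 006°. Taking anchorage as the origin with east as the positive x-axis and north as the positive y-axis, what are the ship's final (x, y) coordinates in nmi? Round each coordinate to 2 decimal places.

(10.46, 0.46)

Leg 1 (354°, 12.3 nmi): east 12.3 sin 354° = -1.29, north 12.3 cos 354° = 12.23
Leg 2 (297°, 4.6 nmi): east 4.6 sin 297° = -4.10, north 4.6 cos 297° = 2.09
Leg 3 (155°, 33.4 nmi): east 33.4 sin 155° = 14.12, north 33.4 cos 155° = -30.27
Leg 4 (006°, 16.5 nmi): east 16.5 sin 6° = 1.72, north 16.5 cos 6° = 16.41
Summing: 10.46 nmi east, 0.46 nmi north → (10.46, 0.46).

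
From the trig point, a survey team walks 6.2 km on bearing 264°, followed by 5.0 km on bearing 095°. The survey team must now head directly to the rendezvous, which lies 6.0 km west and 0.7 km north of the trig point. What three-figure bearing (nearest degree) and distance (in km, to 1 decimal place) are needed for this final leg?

290°, 5.1 km

Leg 1 (264°, 6.2 km): east 6.2 sin 264° = -6.17, north 6.2 cos 264° = -0.65
Leg 2 (095°, 5.0 km): east 5.0 sin 95° = 4.98, north 5.0 cos 95° = -0.44
Current position: (-1.19, -1.08). Target: (-6.0, 0.7). Remaining: Δeast = -4.81, Δnorth = 1.78.
Bearing = atan2(-4.81, 1.78) mod 360° = 290.33°; distance = √((-4.81)² + (1.78)²) = 5.135 km.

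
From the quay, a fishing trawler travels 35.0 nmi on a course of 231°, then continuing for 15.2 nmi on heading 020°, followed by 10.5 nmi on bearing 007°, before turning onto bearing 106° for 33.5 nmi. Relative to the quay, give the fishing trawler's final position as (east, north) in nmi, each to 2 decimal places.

Leg 1 (231°, 35.0 nmi): east 35.0 sin 231° = -27.20, north 35.0 cos 231° = -22.03
Leg 2 (020°, 15.2 nmi): east 15.2 sin 20° = 5.20, north 15.2 cos 20° = 14.28
Leg 3 (007°, 10.5 nmi): east 10.5 sin 7° = 1.28, north 10.5 cos 7° = 10.42
Leg 4 (106°, 33.5 nmi): east 33.5 sin 106° = 32.20, north 33.5 cos 106° = -9.23
Summing: 11.48 nmi east, -6.56 nmi north → (11.48, -6.56).

(11.48, -6.56)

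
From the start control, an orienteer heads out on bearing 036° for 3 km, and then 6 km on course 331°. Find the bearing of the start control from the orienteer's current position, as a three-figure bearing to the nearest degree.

Leg 1 (036°, 3 km): east 3 sin 36° = 1.76, north 3 cos 36° = 2.43
Leg 2 (331°, 6 km): east 6 sin 331° = -2.91, north 6 cos 331° = 5.25
Net displacement: -1.15 east, 7.67 north. Direction back to start is (1.15, -7.67): bearing = atan2(1.15, -7.67) mod 360° = 171.51° ≈ 172°.

172°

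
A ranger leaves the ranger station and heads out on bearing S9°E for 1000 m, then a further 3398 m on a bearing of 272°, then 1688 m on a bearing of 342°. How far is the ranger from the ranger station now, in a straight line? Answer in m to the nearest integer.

Leg 1 (S9°E, 1000 m): east 1000 sin 171° = 156.43, north 1000 cos 171° = -987.69
Leg 2 (272°, 3398 m): east 3398 sin 272° = -3395.93, north 3398 cos 272° = 118.59
Leg 3 (342°, 1688 m): east 1688 sin 342° = -521.62, north 1688 cos 342° = 1605.38
Net: -3761.12 east, 736.28 north. Distance = √((-3761.12)² + (736.28)²) = 3832.507 m.

3833 m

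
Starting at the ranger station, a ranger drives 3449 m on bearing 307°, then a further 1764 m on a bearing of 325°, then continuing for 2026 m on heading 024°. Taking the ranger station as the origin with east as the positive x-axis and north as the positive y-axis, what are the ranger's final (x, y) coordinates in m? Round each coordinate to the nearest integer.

(-2942, 5371)

Leg 1 (307°, 3449 m): east 3449 sin 307° = -2754.49, north 3449 cos 307° = 2075.66
Leg 2 (325°, 1764 m): east 1764 sin 325° = -1011.79, north 1764 cos 325° = 1444.98
Leg 3 (024°, 2026 m): east 2026 sin 24° = 824.05, north 2026 cos 24° = 1850.84
Summing: -2942.23 m east, 5371.49 m north → (-2942, 5371).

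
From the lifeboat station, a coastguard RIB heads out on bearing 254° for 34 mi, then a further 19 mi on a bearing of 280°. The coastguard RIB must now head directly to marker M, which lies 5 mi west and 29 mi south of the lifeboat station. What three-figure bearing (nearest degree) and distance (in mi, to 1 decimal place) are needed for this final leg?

116°, 51.8 mi

Leg 1 (254°, 34 mi): east 34 sin 254° = -32.68, north 34 cos 254° = -9.37
Leg 2 (280°, 19 mi): east 19 sin 280° = -18.71, north 19 cos 280° = 3.30
Current position: (-51.39, -6.07). Target: (-5, -29). Remaining: Δeast = 46.39, Δnorth = -22.93.
Bearing = atan2(46.39, -22.93) mod 360° = 116.30°; distance = √((46.39)² + (-22.93)²) = 51.750 mi.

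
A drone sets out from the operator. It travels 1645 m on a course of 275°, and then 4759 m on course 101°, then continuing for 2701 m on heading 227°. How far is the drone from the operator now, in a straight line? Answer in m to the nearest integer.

Leg 1 (275°, 1645 m): east 1645 sin 275° = -1638.74, north 1645 cos 275° = 143.37
Leg 2 (101°, 4759 m): east 4759 sin 101° = 4671.56, north 4759 cos 101° = -908.06
Leg 3 (227°, 2701 m): east 2701 sin 227° = -1975.39, north 2701 cos 227° = -1842.08
Net: 1057.44 east, -2606.77 north. Distance = √((1057.44)² + (-2606.77)²) = 2813.077 m.

2813 m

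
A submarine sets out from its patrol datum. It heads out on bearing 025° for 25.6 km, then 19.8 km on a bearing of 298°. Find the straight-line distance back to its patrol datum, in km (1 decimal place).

33.2 km

Leg 1 (025°, 25.6 km): east 25.6 sin 25° = 10.82, north 25.6 cos 25° = 23.20
Leg 2 (298°, 19.8 km): east 19.8 sin 298° = -17.48, north 19.8 cos 298° = 9.30
Net: -6.66 east, 32.50 north. Distance = √((-6.66)² + (32.50)²) = 33.173 km.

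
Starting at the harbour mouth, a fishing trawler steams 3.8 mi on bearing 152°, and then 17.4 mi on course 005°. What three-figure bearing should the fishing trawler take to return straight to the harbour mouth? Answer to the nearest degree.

193°

Leg 1 (152°, 3.8 mi): east 3.8 sin 152° = 1.78, north 3.8 cos 152° = -3.36
Leg 2 (005°, 17.4 mi): east 17.4 sin 5° = 1.52, north 17.4 cos 5° = 17.33
Net displacement: 3.30 east, 13.98 north. Direction back to start is (-3.30, -13.98): bearing = atan2(-3.30, -13.98) mod 360° = 193.28° ≈ 193°.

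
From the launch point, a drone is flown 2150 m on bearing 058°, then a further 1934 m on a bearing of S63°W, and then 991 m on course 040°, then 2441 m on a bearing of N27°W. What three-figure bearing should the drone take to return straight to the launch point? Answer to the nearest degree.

173°

Leg 1 (058°, 2150 m): east 2150 sin 58° = 1823.30, north 2150 cos 58° = 1139.33
Leg 2 (S63°W, 1934 m): east 1934 sin 243° = -1723.21, north 1934 cos 243° = -878.02
Leg 3 (040°, 991 m): east 991 sin 40° = 637.00, north 991 cos 40° = 759.15
Leg 4 (N27°W, 2441 m): east 2441 sin 333° = -1108.19, north 2441 cos 333° = 2174.95
Net displacement: -371.09 east, 3195.41 north. Direction back to start is (371.09, -3195.41): bearing = atan2(371.09, -3195.41) mod 360° = 173.38° ≈ 173°.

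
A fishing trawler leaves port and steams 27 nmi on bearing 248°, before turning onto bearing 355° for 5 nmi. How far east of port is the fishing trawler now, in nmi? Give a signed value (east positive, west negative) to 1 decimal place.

Leg 1 (248°, 27 nmi): east 27 sin 248° = -25.03, north 27 cos 248° = -10.11
Leg 2 (355°, 5 nmi): east 5 sin 355° = -0.44, north 5 cos 355° = 4.98
Net east component: -25.47 nmi.

-25.5 nmi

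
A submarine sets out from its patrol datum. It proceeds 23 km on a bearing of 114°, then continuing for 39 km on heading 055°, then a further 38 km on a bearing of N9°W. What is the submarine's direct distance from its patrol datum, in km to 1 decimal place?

Leg 1 (114°, 23 km): east 23 sin 114° = 21.01, north 23 cos 114° = -9.35
Leg 2 (055°, 39 km): east 39 sin 55° = 31.95, north 39 cos 55° = 22.37
Leg 3 (N9°W, 38 km): east 38 sin 351° = -5.94, north 38 cos 351° = 37.53
Net: 47.01 east, 50.55 north. Distance = √((47.01)² + (50.55)²) = 69.031 km.

69.0 km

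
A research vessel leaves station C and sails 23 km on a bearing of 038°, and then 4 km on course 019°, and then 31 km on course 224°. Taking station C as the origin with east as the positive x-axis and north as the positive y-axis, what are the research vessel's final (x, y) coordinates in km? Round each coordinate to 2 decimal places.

(-6.07, -0.39)

Leg 1 (038°, 23 km): east 23 sin 38° = 14.16, north 23 cos 38° = 18.12
Leg 2 (019°, 4 km): east 4 sin 19° = 1.30, north 4 cos 19° = 3.78
Leg 3 (224°, 31 km): east 31 sin 224° = -21.53, north 31 cos 224° = -22.30
Summing: -6.07 km east, -0.39 km north → (-6.07, -0.39).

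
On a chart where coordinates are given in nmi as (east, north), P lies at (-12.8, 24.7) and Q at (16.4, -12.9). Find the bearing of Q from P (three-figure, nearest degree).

142°

Δeast = 16.4 − -12.8 = 29.20; Δnorth = -12.9 − 24.7 = -37.60.
Bearing = atan2(Δeast, Δnorth) mod 360° = 142.17° ≈ 142°.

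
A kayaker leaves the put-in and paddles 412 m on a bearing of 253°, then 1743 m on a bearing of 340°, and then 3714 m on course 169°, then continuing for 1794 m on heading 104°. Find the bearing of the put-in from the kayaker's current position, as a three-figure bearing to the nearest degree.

330°

Leg 1 (253°, 412 m): east 412 sin 253° = -394.00, north 412 cos 253° = -120.46
Leg 2 (340°, 1743 m): east 1743 sin 340° = -596.14, north 1743 cos 340° = 1637.88
Leg 3 (169°, 3714 m): east 3714 sin 169° = 708.66, north 3714 cos 169° = -3645.76
Leg 4 (104°, 1794 m): east 1794 sin 104° = 1740.71, north 1794 cos 104° = -434.01
Net displacement: 1459.24 east, -2562.34 north. Direction back to start is (-1459.24, 2562.34): bearing = atan2(-1459.24, 2562.34) mod 360° = 330.34° ≈ 330°.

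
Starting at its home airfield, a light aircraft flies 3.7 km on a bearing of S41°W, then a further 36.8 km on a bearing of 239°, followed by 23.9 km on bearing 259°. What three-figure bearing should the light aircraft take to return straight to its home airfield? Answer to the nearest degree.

Leg 1 (S41°W, 3.7 km): east 3.7 sin 221° = -2.43, north 3.7 cos 221° = -2.79
Leg 2 (239°, 36.8 km): east 36.8 sin 239° = -31.54, north 36.8 cos 239° = -18.95
Leg 3 (259°, 23.9 km): east 23.9 sin 259° = -23.46, north 23.9 cos 259° = -4.56
Net displacement: -57.43 east, -26.31 north. Direction back to start is (57.43, 26.31): bearing = atan2(57.43, 26.31) mod 360° = 65.39° ≈ 065°.

065°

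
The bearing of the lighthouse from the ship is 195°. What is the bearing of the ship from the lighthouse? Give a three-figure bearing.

Back-bearing = 195° − 180° = 015°.

015°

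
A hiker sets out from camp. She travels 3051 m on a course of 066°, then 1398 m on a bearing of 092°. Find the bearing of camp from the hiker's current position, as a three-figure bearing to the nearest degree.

254°

Leg 1 (066°, 3051 m): east 3051 sin 66° = 2787.23, north 3051 cos 66° = 1240.95
Leg 2 (092°, 1398 m): east 1398 sin 92° = 1397.15, north 1398 cos 92° = -48.79
Net displacement: 4184.38 east, 1192.16 north. Direction back to start is (-4184.38, -1192.16): bearing = atan2(-4184.38, -1192.16) mod 360° = 254.10° ≈ 254°.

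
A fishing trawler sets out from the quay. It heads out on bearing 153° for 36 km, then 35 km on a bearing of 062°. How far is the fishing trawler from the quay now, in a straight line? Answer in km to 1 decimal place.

Leg 1 (153°, 36 km): east 36 sin 153° = 16.34, north 36 cos 153° = -32.08
Leg 2 (062°, 35 km): east 35 sin 62° = 30.90, north 35 cos 62° = 16.43
Net: 47.25 east, -15.64 north. Distance = √((47.25)² + (-15.64)²) = 49.770 km.

49.8 km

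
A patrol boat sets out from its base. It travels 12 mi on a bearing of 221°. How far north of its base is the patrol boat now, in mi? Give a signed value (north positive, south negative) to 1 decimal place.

Leg 1 (221°, 12 mi): east 12 sin 221° = -7.87, north 12 cos 221° = -9.06
Net north component: -9.06 mi.

-9.1 mi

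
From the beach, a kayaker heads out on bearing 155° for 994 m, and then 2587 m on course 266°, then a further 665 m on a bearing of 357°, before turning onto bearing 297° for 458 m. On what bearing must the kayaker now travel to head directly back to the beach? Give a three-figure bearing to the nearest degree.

085°

Leg 1 (155°, 994 m): east 994 sin 155° = 420.08, north 994 cos 155° = -900.87
Leg 2 (266°, 2587 m): east 2587 sin 266° = -2580.70, north 2587 cos 266° = -180.46
Leg 3 (357°, 665 m): east 665 sin 357° = -34.80, north 665 cos 357° = 664.09
Leg 4 (297°, 458 m): east 458 sin 297° = -408.08, north 458 cos 297° = 207.93
Net displacement: -2603.50 east, -209.31 north. Direction back to start is (2603.50, 209.31): bearing = atan2(2603.50, 209.31) mod 360° = 85.40° ≈ 085°.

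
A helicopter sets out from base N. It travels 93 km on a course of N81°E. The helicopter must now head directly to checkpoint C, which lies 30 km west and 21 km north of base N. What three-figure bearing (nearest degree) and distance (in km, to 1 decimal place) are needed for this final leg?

273°, 122.0 km

Leg 1 (N81°E, 93 km): east 93 sin 81° = 91.86, north 93 cos 81° = 14.55
Current position: (91.86, 14.55). Target: (-30, 21). Remaining: Δeast = -121.86, Δnorth = 6.45.
Bearing = atan2(-121.86, 6.45) mod 360° = 273.03°; distance = √((-121.86)² + (6.45)²) = 122.026 km.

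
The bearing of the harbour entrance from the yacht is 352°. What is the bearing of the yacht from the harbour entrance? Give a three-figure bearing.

172°

Back-bearing = 352° − 180° = 172°.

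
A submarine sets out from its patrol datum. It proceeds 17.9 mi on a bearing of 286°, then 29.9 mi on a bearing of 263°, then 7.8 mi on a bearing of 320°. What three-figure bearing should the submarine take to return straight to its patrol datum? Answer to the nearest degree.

098°

Leg 1 (286°, 17.9 mi): east 17.9 sin 286° = -17.21, north 17.9 cos 286° = 4.93
Leg 2 (263°, 29.9 mi): east 29.9 sin 263° = -29.68, north 29.9 cos 263° = -3.64
Leg 3 (320°, 7.8 mi): east 7.8 sin 320° = -5.01, north 7.8 cos 320° = 5.98
Net displacement: -51.90 east, 7.27 north. Direction back to start is (51.90, -7.27): bearing = atan2(51.90, -7.27) mod 360° = 97.97° ≈ 098°.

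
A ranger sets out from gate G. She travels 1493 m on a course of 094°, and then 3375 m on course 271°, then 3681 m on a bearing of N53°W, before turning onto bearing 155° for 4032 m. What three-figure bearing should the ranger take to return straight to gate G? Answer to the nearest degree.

Leg 1 (094°, 1493 m): east 1493 sin 94° = 1489.36, north 1493 cos 94° = -104.15
Leg 2 (271°, 3375 m): east 3375 sin 271° = -3374.49, north 3375 cos 271° = 58.90
Leg 3 (N53°W, 3681 m): east 3681 sin 307° = -2939.78, north 3681 cos 307° = 2215.28
Leg 4 (155°, 4032 m): east 4032 sin 155° = 1704.00, north 4032 cos 155° = -3654.23
Net displacement: -3120.90 east, -1484.20 north. Direction back to start is (3120.90, 1484.20): bearing = atan2(3120.90, 1484.20) mod 360° = 64.57° ≈ 065°.

065°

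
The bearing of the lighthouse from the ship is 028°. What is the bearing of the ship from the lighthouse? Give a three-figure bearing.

Back-bearing = 028° + 180° = 208°.

208°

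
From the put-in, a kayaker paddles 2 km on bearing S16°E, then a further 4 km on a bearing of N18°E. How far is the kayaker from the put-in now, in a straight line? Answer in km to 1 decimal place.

Leg 1 (S16°E, 2 km): east 2 sin 164° = 0.55, north 2 cos 164° = -1.92
Leg 2 (N18°E, 4 km): east 4 sin 18° = 1.24, north 4 cos 18° = 3.80
Net: 1.79 east, 1.88 north. Distance = √((1.79)² + (1.88)²) = 2.595 km.

2.6 km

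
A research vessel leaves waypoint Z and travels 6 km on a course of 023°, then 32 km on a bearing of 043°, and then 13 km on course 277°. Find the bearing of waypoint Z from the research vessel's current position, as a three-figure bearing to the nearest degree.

Leg 1 (023°, 6 km): east 6 sin 23° = 2.34, north 6 cos 23° = 5.52
Leg 2 (043°, 32 km): east 32 sin 43° = 21.82, north 32 cos 43° = 23.40
Leg 3 (277°, 13 km): east 13 sin 277° = -12.90, north 13 cos 277° = 1.58
Net displacement: 11.27 east, 30.51 north. Direction back to start is (-11.27, -30.51): bearing = atan2(-11.27, -30.51) mod 360° = 200.27° ≈ 200°.

200°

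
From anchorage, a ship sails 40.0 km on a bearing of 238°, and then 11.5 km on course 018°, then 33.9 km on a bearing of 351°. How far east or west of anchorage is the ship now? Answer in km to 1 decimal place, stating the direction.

35.7 km west

Leg 1 (238°, 40.0 km): east 40.0 sin 238° = -33.92, north 40.0 cos 238° = -21.20
Leg 2 (018°, 11.5 km): east 11.5 sin 18° = 3.55, north 11.5 cos 18° = 10.94
Leg 3 (351°, 33.9 km): east 33.9 sin 351° = -5.30, north 33.9 cos 351° = 33.48
Net east component: -35.67 km.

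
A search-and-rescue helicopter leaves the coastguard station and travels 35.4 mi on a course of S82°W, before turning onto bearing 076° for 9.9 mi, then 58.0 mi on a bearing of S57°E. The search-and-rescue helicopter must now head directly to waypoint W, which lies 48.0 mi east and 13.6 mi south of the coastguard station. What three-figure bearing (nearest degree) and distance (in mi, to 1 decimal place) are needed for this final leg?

Leg 1 (S82°W, 35.4 mi): east 35.4 sin 262° = -35.06, north 35.4 cos 262° = -4.93
Leg 2 (076°, 9.9 mi): east 9.9 sin 76° = 9.61, north 9.9 cos 76° = 2.40
Leg 3 (S57°E, 58.0 mi): east 58.0 sin 123° = 48.64, north 58.0 cos 123° = -31.59
Current position: (23.19, -34.12). Target: (48.0, -13.6). Remaining: Δeast = 24.81, Δnorth = 20.52.
Bearing = atan2(24.81, 20.52) mod 360° = 50.40°; distance = √((24.81)² + (20.52)²) = 32.194 mi.

050°, 32.2 mi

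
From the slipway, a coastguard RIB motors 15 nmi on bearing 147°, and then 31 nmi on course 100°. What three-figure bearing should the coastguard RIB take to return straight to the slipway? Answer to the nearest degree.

295°

Leg 1 (147°, 15 nmi): east 15 sin 147° = 8.17, north 15 cos 147° = -12.58
Leg 2 (100°, 31 nmi): east 31 sin 100° = 30.53, north 31 cos 100° = -5.38
Net displacement: 38.70 east, -17.96 north. Direction back to start is (-38.70, 17.96): bearing = atan2(-38.70, 17.96) mod 360° = 294.90° ≈ 295°.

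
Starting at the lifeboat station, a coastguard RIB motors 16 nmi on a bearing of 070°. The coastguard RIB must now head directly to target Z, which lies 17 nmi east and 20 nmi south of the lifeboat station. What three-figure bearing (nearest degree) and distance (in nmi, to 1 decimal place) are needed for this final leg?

Leg 1 (070°, 16 nmi): east 16 sin 70° = 15.04, north 16 cos 70° = 5.47
Current position: (15.04, 5.47). Target: (17, -20). Remaining: Δeast = 1.96, Δnorth = -25.47.
Bearing = atan2(1.96, -25.47) mod 360° = 175.59°; distance = √((1.96)² + (-25.47)²) = 25.548 nmi.

176°, 25.5 nmi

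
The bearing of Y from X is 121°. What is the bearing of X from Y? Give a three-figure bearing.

Back-bearing = 121° + 180° = 301°.

301°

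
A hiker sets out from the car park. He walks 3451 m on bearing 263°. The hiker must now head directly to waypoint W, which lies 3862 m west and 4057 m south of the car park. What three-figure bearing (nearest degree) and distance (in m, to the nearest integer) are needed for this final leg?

187°, 3663 m

Leg 1 (263°, 3451 m): east 3451 sin 263° = -3425.28, north 3451 cos 263° = -420.57
Current position: (-3425.28, -420.57). Target: (-3862, -4057). Remaining: Δeast = -436.72, Δnorth = -3636.43.
Bearing = atan2(-436.72, -3636.43) mod 360° = 186.85°; distance = √((-436.72)² + (-3636.43)²) = 3662.560 m.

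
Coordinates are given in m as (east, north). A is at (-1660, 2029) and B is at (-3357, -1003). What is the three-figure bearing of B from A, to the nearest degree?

209°

Δeast = -3357 − -1660 = -1697.00; Δnorth = -1003 − 2029 = -3032.00.
Bearing = atan2(Δeast, Δnorth) mod 360° = 209.24° ≈ 209°.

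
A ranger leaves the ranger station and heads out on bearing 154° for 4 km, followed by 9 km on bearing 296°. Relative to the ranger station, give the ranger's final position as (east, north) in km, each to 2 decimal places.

Leg 1 (154°, 4 km): east 4 sin 154° = 1.75, north 4 cos 154° = -3.60
Leg 2 (296°, 9 km): east 9 sin 296° = -8.09, north 9 cos 296° = 3.95
Summing: -6.34 km east, 0.35 km north → (-6.34, 0.35).

(-6.34, 0.35)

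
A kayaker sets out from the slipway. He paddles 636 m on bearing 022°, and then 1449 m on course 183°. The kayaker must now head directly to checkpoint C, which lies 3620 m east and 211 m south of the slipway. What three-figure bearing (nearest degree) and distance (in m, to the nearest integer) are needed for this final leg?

079°, 3517 m

Leg 1 (022°, 636 m): east 636 sin 22° = 238.25, north 636 cos 22° = 589.69
Leg 2 (183°, 1449 m): east 1449 sin 183° = -75.83, north 1449 cos 183° = -1447.01
Current position: (162.41, -857.33). Target: (3620, -211). Remaining: Δeast = 3457.59, Δnorth = 646.33.
Bearing = atan2(3457.59, 646.33) mod 360° = 79.41°; distance = √((3457.59)² + (646.33)²) = 3517.475 m.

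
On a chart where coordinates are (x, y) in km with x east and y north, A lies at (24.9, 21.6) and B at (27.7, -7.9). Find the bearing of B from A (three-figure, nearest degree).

175°

Δeast = 27.7 − 24.9 = 2.80; Δnorth = -7.9 − 21.6 = -29.50.
Bearing = atan2(Δeast, Δnorth) mod 360° = 174.58° ≈ 175°.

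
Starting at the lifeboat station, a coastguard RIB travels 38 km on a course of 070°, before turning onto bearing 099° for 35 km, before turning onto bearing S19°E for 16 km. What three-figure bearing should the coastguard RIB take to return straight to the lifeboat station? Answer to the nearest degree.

Leg 1 (070°, 38 km): east 38 sin 70° = 35.71, north 38 cos 70° = 13.00
Leg 2 (099°, 35 km): east 35 sin 99° = 34.57, north 35 cos 99° = -5.48
Leg 3 (S19°E, 16 km): east 16 sin 161° = 5.21, north 16 cos 161° = -15.13
Net displacement: 75.49 east, -7.61 north. Direction back to start is (-75.49, 7.61): bearing = atan2(-75.49, 7.61) mod 360° = 275.75° ≈ 276°.

276°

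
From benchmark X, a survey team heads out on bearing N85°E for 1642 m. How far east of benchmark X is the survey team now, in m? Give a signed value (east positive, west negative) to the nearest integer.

Leg 1 (N85°E, 1642 m): east 1642 sin 85° = 1635.75, north 1642 cos 85° = 143.11
Net east component: 1635.75 m.

1636 m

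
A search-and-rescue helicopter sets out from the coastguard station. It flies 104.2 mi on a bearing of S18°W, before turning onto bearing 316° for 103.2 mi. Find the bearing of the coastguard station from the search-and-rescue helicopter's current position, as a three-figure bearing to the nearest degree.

Leg 1 (S18°W, 104.2 mi): east 104.2 sin 198° = -32.20, north 104.2 cos 198° = -99.10
Leg 2 (316°, 103.2 mi): east 103.2 sin 316° = -71.69, north 103.2 cos 316° = 74.24
Net displacement: -103.89 east, -24.86 north. Direction back to start is (103.89, 24.86): bearing = atan2(103.89, 24.86) mod 360° = 76.54° ≈ 077°.

077°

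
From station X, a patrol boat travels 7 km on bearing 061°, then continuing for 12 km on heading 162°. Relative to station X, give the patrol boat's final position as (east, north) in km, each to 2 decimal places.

(9.83, -8.02)

Leg 1 (061°, 7 km): east 7 sin 61° = 6.12, north 7 cos 61° = 3.39
Leg 2 (162°, 12 km): east 12 sin 162° = 3.71, north 12 cos 162° = -11.41
Summing: 9.83 km east, -8.02 km north → (9.83, -8.02).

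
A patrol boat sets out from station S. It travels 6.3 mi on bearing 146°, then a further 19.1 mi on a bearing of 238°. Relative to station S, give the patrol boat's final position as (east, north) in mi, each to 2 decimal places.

Leg 1 (146°, 6.3 mi): east 6.3 sin 146° = 3.52, north 6.3 cos 146° = -5.22
Leg 2 (238°, 19.1 mi): east 19.1 sin 238° = -16.20, north 19.1 cos 238° = -10.12
Summing: -12.67 mi east, -15.34 mi north → (-12.67, -15.34).

(-12.67, -15.34)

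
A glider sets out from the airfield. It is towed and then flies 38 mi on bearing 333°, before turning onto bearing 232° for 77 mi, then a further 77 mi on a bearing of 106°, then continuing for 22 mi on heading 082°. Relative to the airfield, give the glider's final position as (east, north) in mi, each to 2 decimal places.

Leg 1 (333°, 38 mi): east 38 sin 333° = -17.25, north 38 cos 333° = 33.86
Leg 2 (232°, 77 mi): east 77 sin 232° = -60.68, north 77 cos 232° = -47.41
Leg 3 (106°, 77 mi): east 77 sin 106° = 74.02, north 77 cos 106° = -21.22
Leg 4 (082°, 22 mi): east 22 sin 82° = 21.79, north 22 cos 82° = 3.06
Summing: 17.87 mi east, -31.71 mi north → (17.87, -31.71).

(17.87, -31.71)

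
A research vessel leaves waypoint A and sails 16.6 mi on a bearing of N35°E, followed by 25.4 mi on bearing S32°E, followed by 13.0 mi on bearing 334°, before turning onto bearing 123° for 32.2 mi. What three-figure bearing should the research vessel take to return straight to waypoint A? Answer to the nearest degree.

Leg 1 (N35°E, 16.6 mi): east 16.6 sin 35° = 9.52, north 16.6 cos 35° = 13.60
Leg 2 (S32°E, 25.4 mi): east 25.4 sin 148° = 13.46, north 25.4 cos 148° = -21.54
Leg 3 (334°, 13.0 mi): east 13.0 sin 334° = -5.70, north 13.0 cos 334° = 11.68
Leg 4 (123°, 32.2 mi): east 32.2 sin 123° = 27.01, north 32.2 cos 123° = -17.54
Net displacement: 44.29 east, -13.80 north. Direction back to start is (-44.29, 13.80): bearing = atan2(-44.29, 13.80) mod 360° = 287.30° ≈ 287°.

287°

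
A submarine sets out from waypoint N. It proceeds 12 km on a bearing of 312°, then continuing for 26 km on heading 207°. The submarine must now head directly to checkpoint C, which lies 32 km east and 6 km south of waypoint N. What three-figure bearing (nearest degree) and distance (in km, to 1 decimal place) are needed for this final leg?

080°, 53.5 km

Leg 1 (312°, 12 km): east 12 sin 312° = -8.92, north 12 cos 312° = 8.03
Leg 2 (207°, 26 km): east 26 sin 207° = -11.80, north 26 cos 207° = -23.17
Current position: (-20.72, -15.14). Target: (32, -6). Remaining: Δeast = 52.72, Δnorth = 9.14.
Bearing = atan2(52.72, 9.14) mod 360° = 80.17°; distance = √((52.72)² + (9.14)²) = 53.507 km.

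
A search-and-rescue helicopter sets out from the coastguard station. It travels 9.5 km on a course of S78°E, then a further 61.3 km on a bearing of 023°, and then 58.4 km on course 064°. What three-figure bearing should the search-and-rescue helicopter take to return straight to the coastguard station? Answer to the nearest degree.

Leg 1 (S78°E, 9.5 km): east 9.5 sin 102° = 9.29, north 9.5 cos 102° = -1.98
Leg 2 (023°, 61.3 km): east 61.3 sin 23° = 23.95, north 61.3 cos 23° = 56.43
Leg 3 (064°, 58.4 km): east 58.4 sin 64° = 52.49, north 58.4 cos 64° = 25.60
Net displacement: 85.73 east, 80.05 north. Direction back to start is (-85.73, -80.05): bearing = atan2(-85.73, -80.05) mod 360° = 226.96° ≈ 227°.

227°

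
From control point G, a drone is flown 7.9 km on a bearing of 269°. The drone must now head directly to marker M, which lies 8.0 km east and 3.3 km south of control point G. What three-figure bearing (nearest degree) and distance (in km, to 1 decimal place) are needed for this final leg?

Leg 1 (269°, 7.9 km): east 7.9 sin 269° = -7.90, north 7.9 cos 269° = -0.14
Current position: (-7.90, -0.14). Target: (8.0, -3.3). Remaining: Δeast = 15.90, Δnorth = -3.16.
Bearing = atan2(15.90, -3.16) mod 360° = 101.25°; distance = √((15.90)² + (-3.16)²) = 16.210 km.

101°, 16.2 km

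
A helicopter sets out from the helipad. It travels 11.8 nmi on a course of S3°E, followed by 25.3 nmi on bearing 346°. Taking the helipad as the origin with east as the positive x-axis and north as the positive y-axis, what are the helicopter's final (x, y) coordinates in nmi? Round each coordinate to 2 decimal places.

Leg 1 (S3°E, 11.8 nmi): east 11.8 sin 177° = 0.62, north 11.8 cos 177° = -11.78
Leg 2 (346°, 25.3 nmi): east 25.3 sin 346° = -6.12, north 25.3 cos 346° = 24.55
Summing: -5.50 nmi east, 12.76 nmi north → (-5.50, 12.76).

(-5.50, 12.76)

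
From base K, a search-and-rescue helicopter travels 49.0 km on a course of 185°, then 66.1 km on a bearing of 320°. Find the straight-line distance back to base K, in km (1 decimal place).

46.8 km

Leg 1 (185°, 49.0 km): east 49.0 sin 185° = -4.27, north 49.0 cos 185° = -48.81
Leg 2 (320°, 66.1 km): east 66.1 sin 320° = -42.49, north 66.1 cos 320° = 50.64
Net: -46.76 east, 1.82 north. Distance = √((-46.76)² + (1.82)²) = 46.794 km.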